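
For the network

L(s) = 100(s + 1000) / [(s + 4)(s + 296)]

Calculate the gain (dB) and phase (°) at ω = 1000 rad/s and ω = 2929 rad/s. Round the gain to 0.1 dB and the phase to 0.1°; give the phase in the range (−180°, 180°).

At s = jω = j1000:
zero (s+1000): 1000 + j1000 → |·| = √(1000²+1000²) = √2000000 ≈ 1414.2, ∠ = arctan(1000/1000) ≈ 45.00°
pole (s+4): 4 + j1000 → |·| = √(4²+1000²) = √1000016 ≈ 1000, ∠ = arctan(1000/4) ≈ 89.77°
pole (s+296): 296 + j1000 → |·| = √(296²+1000²) = √1087616 ≈ 1042.9, ∠ = arctan(1000/296) ≈ 73.51°
|L| = 100 · 1414.2 / 1.0429e+06 ≈ 0.1356
Gain = 20 log₁₀(0.1356) ≈ -17.35 dB
∠L = 45.00° − 163.28° = -118.28°

At s = jω = j2929:
zero (s+1000): 1000 + j2929 → |·| = √(1000²+2929²) = √9579041 ≈ 3095, ∠ = arctan(2929/1000) ≈ 71.15°
pole (s+4): 4 + j2929 → |·| = √(4²+2929²) = √8579057 ≈ 2929, ∠ = arctan(2929/4) ≈ 89.92°
pole (s+296): 296 + j2929 → |·| = √(296²+2929²) = √8666657 ≈ 2943.9, ∠ = arctan(2929/296) ≈ 84.23°
|L| = 100 · 3095 / 8.6227e+06 ≈ 0.035894
Gain = 20 log₁₀(0.035894) ≈ -28.90 dB
∠L = 71.15° − 174.15° = -103.00°

ω = 1000: -17.4 dB, -118.3°; ω = 2929: -28.9 dB, -103.0°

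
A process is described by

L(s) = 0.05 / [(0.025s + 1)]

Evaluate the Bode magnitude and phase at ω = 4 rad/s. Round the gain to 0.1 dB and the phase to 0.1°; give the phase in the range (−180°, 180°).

-26.1 dB, -5.7°

At ω = 4 rad/s:
pole (1 + j4·0.025) = 1 + j0.1 → |·| ≈ 1.005, ∠ ≈ 5.71°
|L| = 0.05 · 1 / (1.005) ≈ 0.049751
Gain = 20 log₁₀(0.049751) ≈ -26.06 dB
∠L = (0°) − (5.71°) = -5.71°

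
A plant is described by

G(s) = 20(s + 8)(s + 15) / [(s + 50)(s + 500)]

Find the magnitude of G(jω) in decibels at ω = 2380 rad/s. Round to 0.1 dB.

25.8 dB

At s = jω = j2380:
zero (s+8): 8 + j2380 → |·| = √(8²+2380²) = √5664464 ≈ 2380, ∠ = arctan(2380/8) ≈ 89.81°
zero (s+15): 15 + j2380 → |·| = √(15²+2380²) = √5664625 ≈ 2380, ∠ = arctan(2380/15) ≈ 89.64°
pole (s+50): 50 + j2380 → |·| = √(50²+2380²) = √5666900 ≈ 2380.5, ∠ = arctan(2380/50) ≈ 88.80°
pole (s+500): 500 + j2380 → |·| = √(500²+2380²) = √5914400 ≈ 2432, ∠ = arctan(2380/500) ≈ 78.14°
|G| = 20 · 5.6644e+06 / 5.7894e+06 ≈ 19.568
Gain = 20 log₁₀(19.568) ≈ 25.83 dB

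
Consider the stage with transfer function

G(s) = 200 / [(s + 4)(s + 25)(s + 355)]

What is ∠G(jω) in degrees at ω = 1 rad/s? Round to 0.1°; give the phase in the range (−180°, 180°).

-16.5°

At s = jω = j1:
pole (s+4): 4 + j1 → |·| = √(4²+1²) = √17 ≈ 4.1231, ∠ = arctan(1/4) ≈ 14.04°
pole (s+25): 25 + j1 → |·| = √(25²+1²) = √626 ≈ 25.02, ∠ = arctan(1/25) ≈ 2.29°
pole (s+355): 355 + j1 → |·| = √(355²+1²) = √126026 ≈ 355, ∠ = arctan(1/355) ≈ 0.16°
∠G = 0.00° − 16.49° = -16.49°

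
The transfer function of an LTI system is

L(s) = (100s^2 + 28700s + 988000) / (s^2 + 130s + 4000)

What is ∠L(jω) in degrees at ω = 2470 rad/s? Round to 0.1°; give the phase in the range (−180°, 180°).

-3.6°

Substitute s = j2470:
Numerator: 100(j2470)^2 + 28700(j2470) + 988000 = -609102000 + j70889000
Denominator: (j2470)^2 + 130(j2470) + 4000 = -6096900 + j321100
|N| = √(609102000² + 70889000²) ≈ 6.1321e+08, ∠N ≈ 173.36°
|D| = √(6096900² + 321100²) ≈ 6.1053e+06, ∠D ≈ 176.99°
∠L = 173.36° − 176.99° = -3.63°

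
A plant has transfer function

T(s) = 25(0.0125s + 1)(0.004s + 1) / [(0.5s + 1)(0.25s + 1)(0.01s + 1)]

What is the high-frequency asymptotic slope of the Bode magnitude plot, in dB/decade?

-20 dB/decade

Each pole contributes −20 dB/decade at high frequency; each zero contributes +20 dB/decade.
Net: 2 zero(s) − 3 pole(s) → -20 dB/decade.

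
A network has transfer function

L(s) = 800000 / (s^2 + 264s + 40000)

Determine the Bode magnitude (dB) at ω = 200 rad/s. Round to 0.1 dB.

23.6 dB

At s = jω = j200:
quadratic: (j200)² + 264·j200 + 40000 = 0 + j52800 → |·| ≈ 52800, ∠ ≈ 90.00°
|L| = 800000 / 52800 ≈ 15.152
Gain = 20 log₁₀(15.152) ≈ 23.61 dB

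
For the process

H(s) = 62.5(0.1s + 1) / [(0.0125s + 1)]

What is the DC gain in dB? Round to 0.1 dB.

35.9 dB

H(0) = 62.5 · 1 / 1 = 62.5
20 log₁₀(62.5) ≈ 35.92 dB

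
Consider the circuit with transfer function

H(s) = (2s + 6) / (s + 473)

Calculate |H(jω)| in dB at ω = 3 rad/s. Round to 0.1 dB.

Substitute s = j3:
Numerator: 2(j3) + 6 = 6 + j6
Denominator: (j3) + 473 = 473 + j3
|N| = √(6² + 6²) ≈ 8.4853, ∠N ≈ 45.00°
|D| = √(473² + 3²) ≈ 473.01, ∠D ≈ 0.36°
|H| = 8.4853 / 473.01 ≈ 0.017939
Gain = 20 log₁₀(0.017939) ≈ -34.92 dB

-34.9 dB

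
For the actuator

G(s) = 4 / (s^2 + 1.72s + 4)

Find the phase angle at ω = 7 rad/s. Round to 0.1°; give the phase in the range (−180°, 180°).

At s = jω = j7:
quadratic: (j7)² + 1.72·j7 + 4 = -45 + j12.04 → |·| ≈ 46.583, ∠ ≈ 165.02°
∠G = 0.00° − 165.02° = -165.02°

-165.0°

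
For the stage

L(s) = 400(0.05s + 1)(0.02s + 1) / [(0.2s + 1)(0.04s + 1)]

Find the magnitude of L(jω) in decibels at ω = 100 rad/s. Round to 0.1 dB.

At ω = 100 rad/s:
zero (1 + j100·0.05) = 1 + j5 → |·| ≈ 5.099, ∠ ≈ 78.69°
zero (1 + j100·0.02) = 1 + j2 → |·| ≈ 2.2361, ∠ ≈ 63.43°
pole (1 + j100·0.2) = 1 + j20 → |·| ≈ 20.025, ∠ ≈ 87.14°
pole (1 + j100·0.04) = 1 + j4 → |·| ≈ 4.1231, ∠ ≈ 75.96°
|L| = 400 · 5.099 · 2.2361 / (20.025 · 4.1231) ≈ 55.238
Gain = 20 log₁₀(55.238) ≈ 34.84 dB

34.8 dB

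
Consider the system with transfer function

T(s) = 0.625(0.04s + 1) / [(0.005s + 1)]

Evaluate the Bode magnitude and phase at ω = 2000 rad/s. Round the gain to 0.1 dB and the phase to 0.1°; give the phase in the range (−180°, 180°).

13.9 dB, 5.0°

At ω = 2000 rad/s:
zero (1 + j2000·0.04) = 1 + j80 → |·| ≈ 80.006, ∠ ≈ 89.28°
pole (1 + j2000·0.005) = 1 + j10 → |·| ≈ 10.05, ∠ ≈ 84.29°
|T| = 0.625 · 80.006 / (10.05) ≈ 4.9755
Gain = 20 log₁₀(4.9755) ≈ 13.94 dB
∠T = (89.28°) − (84.29°) = 4.99°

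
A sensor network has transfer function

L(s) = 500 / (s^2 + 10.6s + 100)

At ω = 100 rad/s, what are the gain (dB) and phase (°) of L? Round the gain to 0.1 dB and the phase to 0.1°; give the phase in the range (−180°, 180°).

At s = jω = j100:
quadratic: (j100)² + 10.6·j100 + 100 = -9900 + j1060 → |·| ≈ 9956.6, ∠ ≈ 173.89°
|L| = 500 / 9956.6 ≈ 0.050218
Gain = 20 log₁₀(0.050218) ≈ -25.98 dB
∠L = 0.00° − 173.89° = -173.89°

-26.0 dB, -173.9°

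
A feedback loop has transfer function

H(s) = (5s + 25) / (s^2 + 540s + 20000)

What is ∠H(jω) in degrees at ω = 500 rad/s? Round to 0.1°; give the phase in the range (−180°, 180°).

Substitute s = j500:
Numerator: 5(j500) + 25 = 25 + j2500
Denominator: (j500)^2 + 540(j500) + 20000 = -230000 + j270000
|N| = √(25² + 2500²) ≈ 2500.1, ∠N ≈ 89.43°
|D| = √(230000² + 270000²) ≈ 3.5468e+05, ∠D ≈ 130.43°
∠H = 89.43° − 130.43° = -41.00°

-41.0°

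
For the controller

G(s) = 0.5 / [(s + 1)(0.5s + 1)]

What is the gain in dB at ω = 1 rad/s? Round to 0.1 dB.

-10.0 dB

At ω = 1 rad/s:
pole (1 + j1·1) = 1 + j1 → |·| ≈ 1.4142, ∠ ≈ 45.00°
pole (1 + j1·0.5) = 1 + j0.5 → |·| ≈ 1.118, ∠ ≈ 26.57°
|G| = 0.5 · 1 / (1.4142 · 1.118) ≈ 0.31624
Gain = 20 log₁₀(0.31624) ≈ -10.00 dB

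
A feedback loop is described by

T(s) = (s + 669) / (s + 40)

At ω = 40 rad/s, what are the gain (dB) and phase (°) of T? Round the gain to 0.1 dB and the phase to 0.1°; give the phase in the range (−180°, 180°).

At s = jω = j40:
zero (s+669): 669 + j40 → |·| = √(669²+40²) = √449161 ≈ 670.19, ∠ = arctan(40/669) ≈ 3.42°
pole (s+40): 40 + j40 → |·| = √(40²+40²) = √3200 ≈ 56.569, ∠ = arctan(40/40) ≈ 45.00°
|T| = 1 · 670.19 / 56.569 ≈ 11.847
Gain = 20 log₁₀(11.847) ≈ 21.47 dB
∠T = 3.42° − 45.00° = -41.58°

21.5 dB, -41.6°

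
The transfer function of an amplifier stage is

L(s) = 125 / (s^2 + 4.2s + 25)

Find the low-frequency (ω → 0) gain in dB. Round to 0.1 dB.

L(0) = 125 / 25 = 5
20 log₁₀(5) ≈ 13.98 dB

14.0 dB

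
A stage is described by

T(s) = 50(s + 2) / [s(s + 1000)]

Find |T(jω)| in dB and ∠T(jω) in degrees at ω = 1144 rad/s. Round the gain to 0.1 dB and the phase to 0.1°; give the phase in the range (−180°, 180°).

-29.7 dB, -48.9°

At s = jω = j1144:
zero (s+2): 2 + j1144 → |·| = √(2²+1144²) = √1308740 ≈ 1144, ∠ = arctan(1144/2) ≈ 89.90°
pole (s+1000): 1000 + j1144 → |·| = √(1000²+1144²) = √2308736 ≈ 1519.5, ∠ = arctan(1144/1000) ≈ 48.84°
pole at origin: |s| = 1144, ∠ = 90.00° (in denominator)
|T| = 50 · 1144 / 1.7383e+06 ≈ 0.032906
Gain = 20 log₁₀(0.032906) ≈ -29.65 dB
∠T = 89.90° − 138.84° = -48.94°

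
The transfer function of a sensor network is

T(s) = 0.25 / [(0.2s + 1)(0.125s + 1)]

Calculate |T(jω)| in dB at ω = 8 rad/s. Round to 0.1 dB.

-20.6 dB

At ω = 8 rad/s:
pole (1 + j8·0.2) = 1 + j1.6 → |·| ≈ 1.8868, ∠ ≈ 57.99°
pole (1 + j8·0.125) = 1 + j1 → |·| ≈ 1.4142, ∠ ≈ 45.00°
|T| = 0.25 · 1 / (1.8868 · 1.4142) ≈ 0.093692
Gain = 20 log₁₀(0.093692) ≈ -20.57 dB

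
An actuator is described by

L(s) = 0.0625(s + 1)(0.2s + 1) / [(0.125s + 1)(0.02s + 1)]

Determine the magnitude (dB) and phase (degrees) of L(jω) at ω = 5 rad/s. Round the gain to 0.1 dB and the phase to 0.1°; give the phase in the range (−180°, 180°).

-8.4 dB, 86.0°

At ω = 5 rad/s:
zero (1 + j5·1) = 1 + j5 → |·| ≈ 5.099, ∠ ≈ 78.69°
zero (1 + j5·0.2) = 1 + j1 → |·| ≈ 1.4142, ∠ ≈ 45.00°
pole (1 + j5·0.125) = 1 + j0.625 → |·| ≈ 1.1792, ∠ ≈ 32.01°
pole (1 + j5·0.02) = 1 + j0.1 → |·| ≈ 1.005, ∠ ≈ 5.71°
|L| = 0.0625 · 5.099 · 1.4142 / (1.1792 · 1.005) ≈ 0.3803
Gain = 20 log₁₀(0.3803) ≈ -8.40 dB
∠L = (78.69° + 45.00°) − (32.01° + 5.71°) = 85.97°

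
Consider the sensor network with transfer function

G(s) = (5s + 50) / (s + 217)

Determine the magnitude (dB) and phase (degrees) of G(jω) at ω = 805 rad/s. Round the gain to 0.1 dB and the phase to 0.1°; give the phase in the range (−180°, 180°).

13.7 dB, 14.4°

Substitute s = j805:
Numerator: 5(j805) + 50 = 50 + j4025
Denominator: (j805) + 217 = 217 + j805
|N| = √(50² + 4025²) ≈ 4025.3, ∠N ≈ 89.29°
|D| = √(217² + 805²) ≈ 833.73, ∠D ≈ 74.91°
|G| = 4025.3 / 833.73 ≈ 4.8281
Gain = 20 log₁₀(4.8281) ≈ 13.68 dB
∠G = 89.29° − 74.91° = 14.38°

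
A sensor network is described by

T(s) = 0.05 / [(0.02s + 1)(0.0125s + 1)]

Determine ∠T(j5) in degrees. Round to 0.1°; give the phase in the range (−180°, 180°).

At ω = 5 rad/s:
pole (1 + j5·0.02) = 1 + j0.1 → |·| ≈ 1.005, ∠ ≈ 5.71°
pole (1 + j5·0.0125) = 1 + j0.0625 → |·| ≈ 1.002, ∠ ≈ 3.58°
∠T = (0°) − (5.71° + 3.58°) = -9.29°

-9.3°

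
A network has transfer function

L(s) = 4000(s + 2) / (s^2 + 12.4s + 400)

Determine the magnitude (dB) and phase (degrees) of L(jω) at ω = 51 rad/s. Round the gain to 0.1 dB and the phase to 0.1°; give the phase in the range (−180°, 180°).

At s = jω = j51:
zero (s+2): 2 + j51 → |·| = √(2²+51²) = √2605 ≈ 51.039, ∠ = arctan(51/2) ≈ 87.75°
quadratic: (j51)² + 12.4·j51 + 400 = -2201 + j632.4 → |·| ≈ 2290.1, ∠ ≈ 163.97°
|L| = 4000 · 51.039 / 2290.1 ≈ 89.147
Gain = 20 log₁₀(89.147) ≈ 39.00 dB
∠L = 87.75° − 163.97° = -76.22°

39.0 dB, -76.2°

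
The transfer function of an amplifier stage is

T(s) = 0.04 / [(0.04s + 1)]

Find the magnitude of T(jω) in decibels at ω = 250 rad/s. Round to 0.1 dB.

-48.0 dB

At ω = 250 rad/s:
pole (1 + j250·0.04) = 1 + j10 → |·| ≈ 10.05, ∠ ≈ 84.29°
|T| = 0.04 · 1 / (10.05) ≈ 0.0039801
Gain = 20 log₁₀(0.0039801) ≈ -48.00 dB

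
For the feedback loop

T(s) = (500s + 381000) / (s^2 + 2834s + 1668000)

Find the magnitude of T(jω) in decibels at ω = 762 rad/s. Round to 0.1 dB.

Substitute s = j762:
Numerator: 500(j762) + 381000 = 381000 + j381000
Denominator: (j762)^2 + 2834(j762) + 1668000 = 1087356 + j2159508
|N| = √(381000² + 381000²) ≈ 5.3882e+05, ∠N ≈ 45.00°
|D| = √(1087356² + 2159508²) ≈ 2.4178e+06, ∠D ≈ 63.27°
|T| = 5.3882e+05 / 2.4178e+06 ≈ 0.22286
Gain = 20 log₁₀(0.22286) ≈ -13.04 dB

-13.0 dB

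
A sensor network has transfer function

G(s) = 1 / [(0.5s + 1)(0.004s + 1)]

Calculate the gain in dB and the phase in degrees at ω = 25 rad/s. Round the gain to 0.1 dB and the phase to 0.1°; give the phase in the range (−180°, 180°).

At ω = 25 rad/s:
pole (1 + j25·0.5) = 1 + j12.5 → |·| ≈ 12.54, ∠ ≈ 85.43°
pole (1 + j25·0.004) = 1 + j0.1 → |·| ≈ 1.005, ∠ ≈ 5.71°
|G| = 1 · 1 / (12.54 · 1.005) ≈ 0.079348
Gain = 20 log₁₀(0.079348) ≈ -22.01 dB
∠G = (0°) − (85.43° + 5.71°) = -91.14°

-22.0 dB, -91.1°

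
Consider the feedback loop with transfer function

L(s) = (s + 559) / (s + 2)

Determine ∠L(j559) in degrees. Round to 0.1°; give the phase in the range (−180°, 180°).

Substitute s = j559:
Numerator: (j559) + 559 = 559 + j559
Denominator: (j559) + 2 = 2 + j559
|N| = √(559² + 559²) ≈ 790.55, ∠N ≈ 45.00°
|D| = √(2² + 559²) ≈ 559, ∠D ≈ 89.80°
∠L = 45.00° − 89.80° = -44.80°

-44.8°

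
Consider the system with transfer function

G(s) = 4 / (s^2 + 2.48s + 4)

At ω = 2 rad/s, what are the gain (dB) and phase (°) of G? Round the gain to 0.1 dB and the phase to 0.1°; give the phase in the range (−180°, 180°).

At s = jω = j2:
quadratic: (j2)² + 2.48·j2 + 4 = 0 + j4.96 → |·| ≈ 4.96, ∠ ≈ 90.00°
|G| = 4 / 4.96 ≈ 0.80645
Gain = 20 log₁₀(0.80645) ≈ -1.87 dB
∠G = 0.00° − 90.00° = -90.00°

-1.9 dB, -90.0°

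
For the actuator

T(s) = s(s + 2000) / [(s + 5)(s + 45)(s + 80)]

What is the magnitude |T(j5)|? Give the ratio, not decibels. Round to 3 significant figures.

0.390

At s = jω = j5:
zero (s+2000): 2000 + j5 → |·| = √(2000²+5²) = √4000025 ≈ 2000, ∠ = arctan(5/2000) ≈ 0.14°
zero at origin: s = j5 → |·| = 5, ∠ = 90.00°
pole (s+5): 5 + j5 → |·| = √(5²+5²) = √50 ≈ 7.0711, ∠ = arctan(5/5) ≈ 45.00°
pole (s+45): 45 + j5 → |·| = √(45²+5²) = √2050 ≈ 45.277, ∠ = arctan(5/45) ≈ 6.34°
pole (s+80): 80 + j5 → |·| = √(80²+5²) = √6425 ≈ 80.156, ∠ = arctan(5/80) ≈ 3.58°
|T| = 1 · 10000 / 25663 ≈ 0.38967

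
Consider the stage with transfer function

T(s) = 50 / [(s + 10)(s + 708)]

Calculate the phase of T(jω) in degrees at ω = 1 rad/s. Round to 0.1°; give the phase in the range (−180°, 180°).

At s = jω = j1:
pole (s+10): 10 + j1 → |·| = √(10²+1²) = √101 ≈ 10.05, ∠ = arctan(1/10) ≈ 5.71°
pole (s+708): 708 + j1 → |·| = √(708²+1²) = √501265 ≈ 708, ∠ = arctan(1/708) ≈ 0.08°
∠T = 0.00° − 5.79° = -5.79°

-5.8°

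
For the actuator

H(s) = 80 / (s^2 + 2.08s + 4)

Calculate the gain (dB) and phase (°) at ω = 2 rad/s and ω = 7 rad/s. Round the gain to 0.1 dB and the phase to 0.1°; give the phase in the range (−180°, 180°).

ω = 2: 25.7 dB, -90.0°; ω = 7: 4.6 dB, -162.1°

At s = jω = j2:
quadratic: (j2)² + 2.08·j2 + 4 = 0 + j4.16 → |·| ≈ 4.16, ∠ ≈ 90.00°
|H| = 80 / 4.16 ≈ 19.231
Gain = 20 log₁₀(19.231) ≈ 25.68 dB
∠H = 0.00° − 90.00° = -90.00°

At s = jω = j7:
quadratic: (j7)² + 2.08·j7 + 4 = -45 + j14.56 → |·| ≈ 47.297, ∠ ≈ 162.07°
|H| = 80 / 47.297 ≈ 1.6914
Gain = 20 log₁₀(1.6914) ≈ 4.56 dB
∠H = 0.00° − 162.07° = -162.07°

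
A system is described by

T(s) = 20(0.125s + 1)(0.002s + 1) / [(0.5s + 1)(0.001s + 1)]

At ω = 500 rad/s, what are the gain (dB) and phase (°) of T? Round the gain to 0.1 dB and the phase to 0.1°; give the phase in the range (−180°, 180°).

16.0 dB, 17.7°

At ω = 500 rad/s:
zero (1 + j500·0.125) = 1 + j62.5 → |·| ≈ 62.508, ∠ ≈ 89.08°
zero (1 + j500·0.002) = 1 + j1 → |·| ≈ 1.4142, ∠ ≈ 45.00°
pole (1 + j500·0.5) = 1 + j250 → |·| ≈ 250, ∠ ≈ 89.77°
pole (1 + j500·0.001) = 1 + j0.5 → |·| ≈ 1.118, ∠ ≈ 26.57°
|T| = 20 · 62.508 · 1.4142 / (250 · 1.118) ≈ 6.3255
Gain = 20 log₁₀(6.3255) ≈ 16.02 dB
∠T = (89.08° + 45.00°) − (89.77° + 26.57°) = 17.74°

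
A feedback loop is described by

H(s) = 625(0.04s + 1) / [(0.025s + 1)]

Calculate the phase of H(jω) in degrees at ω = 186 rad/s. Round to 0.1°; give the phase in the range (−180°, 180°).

4.5°

At ω = 186 rad/s:
zero (1 + j186·0.04) = 1 + j7.44 → |·| ≈ 7.5069, ∠ ≈ 82.34°
pole (1 + j186·0.025) = 1 + j4.65 → |·| ≈ 4.7563, ∠ ≈ 77.86°
∠H = (82.34°) − (77.86°) = 4.48°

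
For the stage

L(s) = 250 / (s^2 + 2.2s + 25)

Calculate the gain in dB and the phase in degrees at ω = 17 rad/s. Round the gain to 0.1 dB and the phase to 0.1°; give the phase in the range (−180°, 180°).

At s = jω = j17:
quadratic: (j17)² + 2.2·j17 + 25 = -264 + j37.4 → |·| ≈ 266.64, ∠ ≈ 171.94°
|L| = 250 / 266.64 ≈ 0.93759
Gain = 20 log₁₀(0.93759) ≈ -0.56 dB
∠L = 0.00° − 171.94° = -171.94°

-0.6 dB, -171.9°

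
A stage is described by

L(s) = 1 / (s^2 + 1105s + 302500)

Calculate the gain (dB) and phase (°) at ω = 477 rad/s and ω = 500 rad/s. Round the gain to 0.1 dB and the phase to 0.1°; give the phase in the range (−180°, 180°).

ω = 477: -114.5 dB, -81.9°; ω = 500: -114.9 dB, -84.6°

Substitute s = j477:
Numerator: 1 = 1 + j0
Denominator: (j477)^2 + 1105(j477) + 302500 = 74971 + j527085
|N| = √(1² + 0²) ≈ 1, ∠N ≈ 0.00°
|D| = √(74971² + 527085²) ≈ 5.3239e+05, ∠D ≈ 81.90°
|L| = 1 / 5.3239e+05 ≈ 1.8783e-06
Gain = 20 log₁₀(1.8783e-06) ≈ -114.52 dB
∠L = 0.00° − 81.90° = -81.90°

Substitute s = j500:
Numerator: 1 = 1 + j0
Denominator: (j500)^2 + 1105(j500) + 302500 = 52500 + j552500
|N| = √(1² + 0²) ≈ 1, ∠N ≈ 0.00°
|D| = √(52500² + 552500²) ≈ 5.5499e+05, ∠D ≈ 84.57°
|L| = 1 / 5.5499e+05 ≈ 1.8018e-06
Gain = 20 log₁₀(1.8018e-06) ≈ -114.89 dB
∠L = 0.00° − 84.57° = -84.57°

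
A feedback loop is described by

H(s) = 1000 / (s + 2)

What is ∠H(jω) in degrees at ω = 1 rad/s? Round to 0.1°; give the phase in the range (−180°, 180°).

-26.6°

Substitute s = j1:
Numerator: 1000 = 1000 + j0
Denominator: (j1) + 2 = 2 + j1
|N| = √(1000² + 0²) ≈ 1000, ∠N ≈ 0.00°
|D| = √(2² + 1²) ≈ 2.2361, ∠D ≈ 26.57°
∠H = 0.00° − 26.57° = -26.57°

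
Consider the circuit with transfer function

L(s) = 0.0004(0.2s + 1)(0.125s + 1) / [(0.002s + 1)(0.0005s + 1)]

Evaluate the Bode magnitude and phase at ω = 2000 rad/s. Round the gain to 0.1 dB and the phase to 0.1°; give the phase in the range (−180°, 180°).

16.7 dB, 58.7°

At ω = 2000 rad/s:
zero (1 + j2000·0.2) = 1 + j400 → |·| ≈ 400, ∠ ≈ 89.86°
zero (1 + j2000·0.125) = 1 + j250 → |·| ≈ 250, ∠ ≈ 89.77°
pole (1 + j2000·0.002) = 1 + j4 → |·| ≈ 4.1231, ∠ ≈ 75.96°
pole (1 + j2000·0.0005) = 1 + j1 → |·| ≈ 1.4142, ∠ ≈ 45.00°
|L| = 0.0004 · 400 · 250 / (4.1231 · 1.4142) ≈ 6.86
Gain = 20 log₁₀(6.86) ≈ 16.73 dB
∠L = (89.86° + 89.77°) − (75.96° + 45.00°) = 58.67°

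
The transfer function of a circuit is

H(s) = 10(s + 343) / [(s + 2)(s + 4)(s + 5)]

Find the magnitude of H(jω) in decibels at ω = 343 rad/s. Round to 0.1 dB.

-78.4 dB

At s = jω = j343:
zero (s+343): 343 + j343 → |·| = √(343²+343²) = √235298 ≈ 485.08, ∠ = arctan(343/343) ≈ 45.00°
pole (s+2): 2 + j343 → |·| = √(2²+343²) = √117653 ≈ 343.01, ∠ = arctan(343/2) ≈ 89.67°
pole (s+4): 4 + j343 → |·| = √(4²+343²) = √117665 ≈ 343.02, ∠ = arctan(343/4) ≈ 89.33°
pole (s+5): 5 + j343 → |·| = √(5²+343²) = √117674 ≈ 343.04, ∠ = arctan(343/5) ≈ 89.16°
|H| = 10 · 485.08 / 4.0362e+07 ≈ 0.00012018
Gain = 20 log₁₀(0.00012018) ≈ -78.40 dB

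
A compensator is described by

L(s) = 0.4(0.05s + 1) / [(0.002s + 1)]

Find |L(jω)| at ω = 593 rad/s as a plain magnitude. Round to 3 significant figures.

7.65

At ω = 593 rad/s:
zero (1 + j593·0.05) = 1 + j29.65 → |·| ≈ 29.667, ∠ ≈ 88.07°
pole (1 + j593·0.002) = 1 + j1.186 → |·| ≈ 1.5513, ∠ ≈ 49.86°
|L| = 0.4 · 29.667 / (1.5513) ≈ 7.6496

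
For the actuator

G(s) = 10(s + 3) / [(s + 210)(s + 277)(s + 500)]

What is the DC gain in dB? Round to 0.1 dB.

-119.7 dB

G(0) = 10·3 / (210·277·500) ≈ 1.0315e-06
20 log₁₀(1.0315e-06) ≈ -119.73 dB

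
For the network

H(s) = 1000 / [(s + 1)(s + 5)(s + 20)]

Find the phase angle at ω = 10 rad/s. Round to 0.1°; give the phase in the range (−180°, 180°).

-174.3°

At s = jω = j10:
pole (s+1): 1 + j10 → |·| = √(1²+10²) = √101 ≈ 10.05, ∠ = arctan(10/1) ≈ 84.29°
pole (s+5): 5 + j10 → |·| = √(5²+10²) = √125 ≈ 11.18, ∠ = arctan(10/5) ≈ 63.43°
pole (s+20): 20 + j10 → |·| = √(20²+10²) = √500 ≈ 22.361, ∠ = arctan(10/20) ≈ 26.57°
∠H = 0.00° − 174.29° = -174.29°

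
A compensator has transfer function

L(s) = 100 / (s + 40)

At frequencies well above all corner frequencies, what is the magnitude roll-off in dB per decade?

Each pole contributes −20 dB/decade at high frequency; each zero contributes +20 dB/decade.
Net: 0 zero(s) − 1 pole(s) → -20 dB/decade.

-20 dB/decade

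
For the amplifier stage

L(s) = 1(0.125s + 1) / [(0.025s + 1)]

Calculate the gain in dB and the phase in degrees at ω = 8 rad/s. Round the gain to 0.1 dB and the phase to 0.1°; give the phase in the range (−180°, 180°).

2.8 dB, 33.7°

At ω = 8 rad/s:
zero (1 + j8·0.125) = 1 + j1 → |·| ≈ 1.4142, ∠ ≈ 45.00°
pole (1 + j8·0.025) = 1 + j0.2 → |·| ≈ 1.0198, ∠ ≈ 11.31°
|L| = 1 · 1.4142 / (1.0198) ≈ 1.3867
Gain = 20 log₁₀(1.3867) ≈ 2.84 dB
∠L = (45.00°) − (11.31°) = 33.69°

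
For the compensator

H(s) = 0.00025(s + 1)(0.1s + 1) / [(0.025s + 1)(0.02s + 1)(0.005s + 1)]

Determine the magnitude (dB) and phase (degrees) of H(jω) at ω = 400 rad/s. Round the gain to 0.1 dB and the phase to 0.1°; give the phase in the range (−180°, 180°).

At ω = 400 rad/s:
zero (1 + j400·1) = 1 + j400 → |·| ≈ 400, ∠ ≈ 89.86°
zero (1 + j400·0.1) = 1 + j40 → |·| ≈ 40.012, ∠ ≈ 88.57°
pole (1 + j400·0.025) = 1 + j10 → |·| ≈ 10.05, ∠ ≈ 84.29°
pole (1 + j400·0.02) = 1 + j8 → |·| ≈ 8.0623, ∠ ≈ 82.87°
pole (1 + j400·0.005) = 1 + j2 → |·| ≈ 2.2361, ∠ ≈ 63.43°
|H| = 0.00025 · 400 · 40.012 / (10.05 · 8.0623 · 2.2361) ≈ 0.022084
Gain = 20 log₁₀(0.022084) ≈ -33.12 dB
∠H = (89.86° + 88.57°) − (84.29° + 82.87° + 63.43°) = -52.16°

-33.1 dB, -52.2°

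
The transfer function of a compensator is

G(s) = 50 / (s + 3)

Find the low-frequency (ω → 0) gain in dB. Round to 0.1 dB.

G(0) = 50 / 3 ≈ 16.667
20 log₁₀(16.667) ≈ 24.44 dB

24.4 dB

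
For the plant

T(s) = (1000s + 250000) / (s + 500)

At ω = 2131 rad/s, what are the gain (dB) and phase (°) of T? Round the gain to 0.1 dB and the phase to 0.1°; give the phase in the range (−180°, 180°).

Substitute s = j2131:
Numerator: 1000(j2131) + 250000 = 250000 + j2131000
Denominator: (j2131) + 500 = 500 + j2131
|N| = √(250000² + 2131000²) ≈ 2.1456e+06, ∠N ≈ 83.31°
|D| = √(500² + 2131²) ≈ 2188.9, ∠D ≈ 76.80°
|T| = 2.1456e+06 / 2188.9 ≈ 980.22
Gain = 20 log₁₀(980.22) ≈ 59.83 dB
∠T = 83.31° − 76.80° = 6.51°

59.8 dB, 6.5°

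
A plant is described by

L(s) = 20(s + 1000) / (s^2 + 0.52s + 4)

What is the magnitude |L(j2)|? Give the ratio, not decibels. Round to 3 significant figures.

At s = jω = j2:
zero (s+1000): 1000 + j2 → |·| = √(1000²+2²) = √1000004 ≈ 1000, ∠ = arctan(2/1000) ≈ 0.11°
quadratic: (j2)² + 0.52·j2 + 4 = 0 + j1.04 → |·| ≈ 1.04, ∠ ≈ 90.00°
|L| = 20 · 1000 / 1.04 ≈ 19231

1.92e+04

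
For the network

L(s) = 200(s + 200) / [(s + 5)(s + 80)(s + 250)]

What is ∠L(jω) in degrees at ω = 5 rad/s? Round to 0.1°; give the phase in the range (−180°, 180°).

At s = jω = j5:
zero (s+200): 200 + j5 → |·| = √(200²+5²) = √40025 ≈ 200.06, ∠ = arctan(5/200) ≈ 1.43°
pole (s+5): 5 + j5 → |·| = √(5²+5²) = √50 ≈ 7.0711, ∠ = arctan(5/5) ≈ 45.00°
pole (s+80): 80 + j5 → |·| = √(80²+5²) = √6425 ≈ 80.156, ∠ = arctan(5/80) ≈ 3.58°
pole (s+250): 250 + j5 → |·| = √(250²+5²) = √62525 ≈ 250.05, ∠ = arctan(5/250) ≈ 1.15°
∠L = 1.43° − 49.73° = -48.30°

-48.3°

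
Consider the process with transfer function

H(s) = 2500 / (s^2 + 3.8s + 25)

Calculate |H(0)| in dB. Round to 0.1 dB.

40.0 dB

H(0) = 2500 / 25 = 100
20 log₁₀(100) ≈ 40.00 dB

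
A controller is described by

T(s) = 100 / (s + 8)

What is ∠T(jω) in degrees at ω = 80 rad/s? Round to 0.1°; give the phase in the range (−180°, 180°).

Substitute s = j80:
Numerator: 100 = 100 + j0
Denominator: (j80) + 8 = 8 + j80
|N| = √(100² + 0²) ≈ 100, ∠N ≈ 0.00°
|D| = √(8² + 80²) ≈ 80.399, ∠D ≈ 84.29°
∠T = 0.00° − 84.29° = -84.29°

-84.3°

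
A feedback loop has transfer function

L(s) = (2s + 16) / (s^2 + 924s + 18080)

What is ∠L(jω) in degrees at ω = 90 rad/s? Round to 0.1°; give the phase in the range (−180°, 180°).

Substitute s = j90:
Numerator: 2(j90) + 16 = 16 + j180
Denominator: (j90)^2 + 924(j90) + 18080 = 9980 + j83160
|N| = √(16² + 180²) ≈ 180.71, ∠N ≈ 84.92°
|D| = √(9980² + 83160²) ≈ 83757, ∠D ≈ 83.16°
∠L = 84.92° − 83.16° = 1.76°

1.8°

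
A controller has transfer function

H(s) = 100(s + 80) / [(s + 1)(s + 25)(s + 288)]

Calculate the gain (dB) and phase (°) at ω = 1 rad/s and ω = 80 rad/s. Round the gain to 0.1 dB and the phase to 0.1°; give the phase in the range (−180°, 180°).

ω = 1: -2.1 dB, -46.8°; ω = 80: -45.0 dB, -132.5°

At s = jω = j1:
zero (s+80): 80 + j1 → |·| = √(80²+1²) = √6401 ≈ 80.006, ∠ = arctan(1/80) ≈ 0.72°
pole (s+1): 1 + j1 → |·| = √(1²+1²) = √2 ≈ 1.4142, ∠ = arctan(1/1) ≈ 45.00°
pole (s+25): 25 + j1 → |·| = √(25²+1²) = √626 ≈ 25.02, ∠ = arctan(1/25) ≈ 2.29°
pole (s+288): 288 + j1 → |·| = √(288²+1²) = √82945 ≈ 288, ∠ = arctan(1/288) ≈ 0.20°
|H| = 100 · 80.006 / 10190 ≈ 0.78514
Gain = 20 log₁₀(0.78514) ≈ -2.10 dB
∠H = 0.72° − 47.49° = -46.77°

At s = jω = j80:
zero (s+80): 80 + j80 → |·| = √(80²+80²) = √12800 ≈ 113.14, ∠ = arctan(80/80) ≈ 45.00°
pole (s+1): 1 + j80 → |·| = √(1²+80²) = √6401 ≈ 80.006, ∠ = arctan(80/1) ≈ 89.28°
pole (s+25): 25 + j80 → |·| = √(25²+80²) = √7025 ≈ 83.815, ∠ = arctan(80/25) ≈ 72.65°
pole (s+288): 288 + j80 → |·| = √(288²+80²) = √89344 ≈ 298.9, ∠ = arctan(80/288) ≈ 15.52°
|H| = 100 · 113.14 / 2.0043e+06 ≈ 0.0056449
Gain = 20 log₁₀(0.0056449) ≈ -44.97 dB
∠H = 45.00° − 177.45° = -132.45°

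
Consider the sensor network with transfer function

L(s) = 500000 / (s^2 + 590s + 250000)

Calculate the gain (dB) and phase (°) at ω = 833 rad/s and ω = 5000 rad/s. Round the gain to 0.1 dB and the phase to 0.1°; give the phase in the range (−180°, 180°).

ω = 833: -2.4 dB, -132.1°; ω = 5000: -34.0 dB, -173.2°

At s = jω = j833:
quadratic: (j833)² + 590·j833 + 250000 = -443889 + j491470 → |·| ≈ 6.6225e+05, ∠ ≈ 132.09°
|L| = 500000 / 6.6225e+05 ≈ 0.755
Gain = 20 log₁₀(0.755) ≈ -2.44 dB
∠L = 0.00° − 132.09° = -132.09°

At s = jω = j5000:
quadratic: (j5000)² + 590·j5000 + 250000 = -24750000 + j2950000 → |·| ≈ 2.4925e+07, ∠ ≈ 173.20°
|L| = 500000 / 2.4925e+07 ≈ 0.02006
Gain = 20 log₁₀(0.02006) ≈ -33.95 dB
∠L = 0.00° − 173.20° = -173.20°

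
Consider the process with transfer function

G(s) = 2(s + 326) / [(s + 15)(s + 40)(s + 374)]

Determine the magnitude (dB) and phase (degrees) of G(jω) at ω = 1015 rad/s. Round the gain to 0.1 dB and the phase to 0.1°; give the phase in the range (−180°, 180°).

-114.4 dB, -174.5°

At s = jω = j1015:
zero (s+326): 326 + j1015 → |·| = √(326²+1015²) = √1136501 ≈ 1066.1, ∠ = arctan(1015/326) ≈ 72.19°
pole (s+15): 15 + j1015 → |·| = √(15²+1015²) = √1030450 ≈ 1015.1, ∠ = arctan(1015/15) ≈ 89.15°
pole (s+40): 40 + j1015 → |·| = √(40²+1015²) = √1031825 ≈ 1015.8, ∠ = arctan(1015/40) ≈ 87.74°
pole (s+374): 374 + j1015 → |·| = √(374²+1015²) = √1170101 ≈ 1081.7, ∠ = arctan(1015/374) ≈ 69.77°
|G| = 2 · 1066.1 / 1.1154e+09 ≈ 1.9116e-06
Gain = 20 log₁₀(1.9116e-06) ≈ -114.37 dB
∠G = 72.19° − 246.66° = -174.47°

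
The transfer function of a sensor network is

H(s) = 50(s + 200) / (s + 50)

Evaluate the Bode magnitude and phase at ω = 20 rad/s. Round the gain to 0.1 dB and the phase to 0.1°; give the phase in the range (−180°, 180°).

45.4 dB, -16.1°

At s = jω = j20:
zero (s+200): 200 + j20 → |·| = √(200²+20²) = √40400 ≈ 201, ∠ = arctan(20/200) ≈ 5.71°
pole (s+50): 50 + j20 → |·| = √(50²+20²) = √2900 ≈ 53.852, ∠ = arctan(20/50) ≈ 21.80°
|H| = 50 · 201 / 53.852 ≈ 186.62
Gain = 20 log₁₀(186.62) ≈ 45.42 dB
∠H = 5.71° − 21.80° = -16.09°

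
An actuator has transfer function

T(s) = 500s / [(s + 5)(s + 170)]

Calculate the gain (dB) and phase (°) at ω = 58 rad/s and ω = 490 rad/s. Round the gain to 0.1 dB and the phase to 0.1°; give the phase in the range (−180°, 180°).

At s = jω = j58:
zero at origin: s = j58 → |·| = 58, ∠ = 90.00°
pole (s+5): 5 + j58 → |·| = √(5²+58²) = √3389 ≈ 58.215, ∠ = arctan(58/5) ≈ 85.07°
pole (s+170): 170 + j58 → |·| = √(170²+58²) = √32264 ≈ 179.62, ∠ = arctan(58/170) ≈ 18.84°
|T| = 500 · 58 / 10457 ≈ 2.7733
Gain = 20 log₁₀(2.7733) ≈ 8.86 dB
∠T = 90.00° − 103.91° = -13.91°

At s = jω = j490:
zero at origin: s = j490 → |·| = 490, ∠ = 90.00°
pole (s+5): 5 + j490 → |·| = √(5²+490²) = √240125 ≈ 490.03, ∠ = arctan(490/5) ≈ 89.42°
pole (s+170): 170 + j490 → |·| = √(170²+490²) = √269000 ≈ 518.65, ∠ = arctan(490/170) ≈ 70.87°
|T| = 500 · 490 / 2.5415e+05 ≈ 0.964
Gain = 20 log₁₀(0.964) ≈ -0.32 dB
∠T = 90.00° − 160.29° = -70.29°

ω = 58: 8.9 dB, -13.9°; ω = 490: -0.3 dB, -70.3°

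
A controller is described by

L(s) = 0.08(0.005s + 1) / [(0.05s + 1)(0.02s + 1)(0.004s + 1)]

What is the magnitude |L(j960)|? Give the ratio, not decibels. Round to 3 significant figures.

0.000107

At ω = 960 rad/s:
zero (1 + j960·0.005) = 1 + j4.8 → |·| ≈ 4.9031, ∠ ≈ 78.23°
pole (1 + j960·0.05) = 1 + j48 → |·| ≈ 48.01, ∠ ≈ 88.81°
pole (1 + j960·0.02) = 1 + j19.2 → |·| ≈ 19.226, ∠ ≈ 87.02°
pole (1 + j960·0.004) = 1 + j3.84 → |·| ≈ 3.9681, ∠ ≈ 75.40°
|L| = 0.08 · 4.9031 / (48.01 · 19.226 · 3.9681) ≈ 0.00010709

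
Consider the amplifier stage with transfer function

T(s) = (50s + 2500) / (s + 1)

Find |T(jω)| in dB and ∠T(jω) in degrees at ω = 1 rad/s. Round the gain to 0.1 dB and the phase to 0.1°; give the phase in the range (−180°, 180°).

Substitute s = j1:
Numerator: 50(j1) + 2500 = 2500 + j50
Denominator: (j1) + 1 = 1 + j1
|N| = √(2500² + 50²) ≈ 2500.5, ∠N ≈ 1.15°
|D| = √(1² + 1²) ≈ 1.4142, ∠D ≈ 45.00°
|T| = 2500.5 / 1.4142 ≈ 1768.1
Gain = 20 log₁₀(1768.1) ≈ 64.95 dB
∠T = 1.15° − 45.00° = -43.85°

65.0 dB, -43.9°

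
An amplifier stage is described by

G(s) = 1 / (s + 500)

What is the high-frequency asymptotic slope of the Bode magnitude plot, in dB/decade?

-20 dB/decade

Each pole contributes −20 dB/decade at high frequency; each zero contributes +20 dB/decade.
Net: 0 zero(s) − 1 pole(s) → -20 dB/decade.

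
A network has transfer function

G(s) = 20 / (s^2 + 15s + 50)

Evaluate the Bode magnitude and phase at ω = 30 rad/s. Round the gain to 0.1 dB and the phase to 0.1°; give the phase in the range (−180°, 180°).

-33.6 dB, -152.1°

Substitute s = j30:
Numerator: 20 = 20 + j0
Denominator: (j30)^2 + 15(j30) + 50 = -850 + j450
|N| = √(20² + 0²) ≈ 20, ∠N ≈ 0.00°
|D| = √(850² + 450²) ≈ 961.77, ∠D ≈ 152.10°
|G| = 20 / 961.77 ≈ 0.020795
Gain = 20 log₁₀(0.020795) ≈ -33.64 dB
∠G = 0.00° − 152.10° = -152.10°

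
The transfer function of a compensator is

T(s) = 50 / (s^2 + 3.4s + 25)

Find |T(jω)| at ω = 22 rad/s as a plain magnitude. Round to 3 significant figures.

At s = jω = j22:
quadratic: (j22)² + 3.4·j22 + 25 = -459 + j74.8 → |·| ≈ 465.05, ∠ ≈ 170.74°
|T| = 50 / 465.05 ≈ 0.10752

0.108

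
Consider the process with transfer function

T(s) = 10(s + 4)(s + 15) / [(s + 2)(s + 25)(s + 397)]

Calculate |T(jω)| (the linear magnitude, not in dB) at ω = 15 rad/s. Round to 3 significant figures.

0.0188

At s = jω = j15:
zero (s+4): 4 + j15 → |·| = √(4²+15²) = √241 ≈ 15.524, ∠ = arctan(15/4) ≈ 75.07°
zero (s+15): 15 + j15 → |·| = √(15²+15²) = √450 ≈ 21.213, ∠ = arctan(15/15) ≈ 45.00°
pole (s+2): 2 + j15 → |·| = √(2²+15²) = √229 ≈ 15.133, ∠ = arctan(15/2) ≈ 82.41°
pole (s+25): 25 + j15 → |·| = √(25²+15²) = √850 ≈ 29.155, ∠ = arctan(15/25) ≈ 30.96°
pole (s+397): 397 + j15 → |·| = √(397²+15²) = √157834 ≈ 397.28, ∠ = arctan(15/397) ≈ 2.16°
|T| = 10 · 329.31 / 1.7528e+05 ≈ 0.018788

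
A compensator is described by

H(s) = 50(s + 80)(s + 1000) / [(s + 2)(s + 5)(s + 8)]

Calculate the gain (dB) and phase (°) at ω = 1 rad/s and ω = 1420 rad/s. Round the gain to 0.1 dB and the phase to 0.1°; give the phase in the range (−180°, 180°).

ω = 1: 92.8 dB, -44.2°; ω = 1420: -27.3 dB, -127.8°

At s = jω = j1:
zero (s+80): 80 + j1 → |·| = √(80²+1²) = √6401 ≈ 80.006, ∠ = arctan(1/80) ≈ 0.72°
zero (s+1000): 1000 + j1 → |·| = √(1000²+1²) = √1000001 ≈ 1000, ∠ = arctan(1/1000) ≈ 0.06°
pole (s+2): 2 + j1 → |·| = √(2²+1²) = √5 ≈ 2.2361, ∠ = arctan(1/2) ≈ 26.57°
pole (s+5): 5 + j1 → |·| = √(5²+1²) = √26 ≈ 5.099, ∠ = arctan(1/5) ≈ 11.31°
pole (s+8): 8 + j1 → |·| = √(8²+1²) = √65 ≈ 8.0623, ∠ = arctan(1/8) ≈ 7.13°
|H| = 50 · 80006 / 91.925 ≈ 43517
Gain = 20 log₁₀(43517) ≈ 92.77 dB
∠H = 0.78° − 45.01° = -44.23°

At s = jω = j1420:
zero (s+80): 80 + j1420 → |·| = √(80²+1420²) = √2022800 ≈ 1422.3, ∠ = arctan(1420/80) ≈ 86.78°
zero (s+1000): 1000 + j1420 → |·| = √(1000²+1420²) = √3016400 ≈ 1736.8, ∠ = arctan(1420/1000) ≈ 54.85°
pole (s+2): 2 + j1420 → |·| = √(2²+1420²) = √2016404 ≈ 1420, ∠ = arctan(1420/2) ≈ 89.92°
pole (s+5): 5 + j1420 → |·| = √(5²+1420²) = √2016425 ≈ 1420, ∠ = arctan(1420/5) ≈ 89.80°
pole (s+8): 8 + j1420 → |·| = √(8²+1420²) = √2016464 ≈ 1420, ∠ = arctan(1420/8) ≈ 89.68°
|H| = 50 · 2.4703e+06 / 2.8633e+09 ≈ 0.043137
Gain = 20 log₁₀(0.043137) ≈ -27.30 dB
∠H = 141.63° − 269.40° = -127.77°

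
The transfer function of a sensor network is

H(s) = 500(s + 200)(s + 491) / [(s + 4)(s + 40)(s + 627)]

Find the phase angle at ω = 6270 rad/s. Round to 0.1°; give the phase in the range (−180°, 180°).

At s = jω = j6270:
zero (s+200): 200 + j6270 → |·| = √(200²+6270²) = √39352900 ≈ 6273.2, ∠ = arctan(6270/200) ≈ 88.17°
zero (s+491): 491 + j6270 → |·| = √(491²+6270²) = √39553981 ≈ 6289.2, ∠ = arctan(6270/491) ≈ 85.52°
pole (s+4): 4 + j6270 → |·| = √(4²+6270²) = √39312916 ≈ 6270, ∠ = arctan(6270/4) ≈ 89.96°
pole (s+40): 40 + j6270 → |·| = √(40²+6270²) = √39314500 ≈ 6270.1, ∠ = arctan(6270/40) ≈ 89.63°
pole (s+627): 627 + j6270 → |·| = √(627²+6270²) = √39706029 ≈ 6301.3, ∠ = arctan(6270/627) ≈ 84.29°
∠H = 173.69° − 263.88° = -90.19°

-90.2°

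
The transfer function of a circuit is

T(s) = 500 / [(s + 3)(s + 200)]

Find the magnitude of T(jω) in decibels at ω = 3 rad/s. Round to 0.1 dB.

-4.6 dB

At s = jω = j3:
pole (s+3): 3 + j3 → |·| = √(3²+3²) = √18 ≈ 4.2426, ∠ = arctan(3/3) ≈ 45.00°
pole (s+200): 200 + j3 → |·| = √(200²+3²) = √40009 ≈ 200.02, ∠ = arctan(3/200) ≈ 0.86°
|T| = 500 / 848.6 ≈ 0.58921
Gain = 20 log₁₀(0.58921) ≈ -4.59 dB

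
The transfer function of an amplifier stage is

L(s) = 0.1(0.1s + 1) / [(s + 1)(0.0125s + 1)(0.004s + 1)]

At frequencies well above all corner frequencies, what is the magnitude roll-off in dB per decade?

-40 dB/decade

Each pole contributes −20 dB/decade at high frequency; each zero contributes +20 dB/decade.
Net: 1 zero(s) − 3 pole(s) → -40 dB/decade.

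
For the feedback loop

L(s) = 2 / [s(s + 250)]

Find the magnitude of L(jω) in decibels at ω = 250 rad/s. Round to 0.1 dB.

-92.9 dB

At s = jω = j250:
pole (s+250): 250 + j250 → |·| = √(250²+250²) = √125000 ≈ 353.55, ∠ = arctan(250/250) ≈ 45.00°
pole at origin: |s| = 250, ∠ = 90.00° (in denominator)
|L| = 2 / 88388 ≈ 2.2628e-05
Gain = 20 log₁₀(2.2628e-05) ≈ -92.91 dB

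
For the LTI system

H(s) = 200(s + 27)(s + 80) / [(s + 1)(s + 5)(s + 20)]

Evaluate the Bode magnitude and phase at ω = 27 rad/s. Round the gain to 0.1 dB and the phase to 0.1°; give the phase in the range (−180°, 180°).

28.3 dB, -157.2°

At s = jω = j27:
zero (s+27): 27 + j27 → |·| = √(27²+27²) = √1458 ≈ 38.184, ∠ = arctan(27/27) ≈ 45.00°
zero (s+80): 80 + j27 → |·| = √(80²+27²) = √7129 ≈ 84.433, ∠ = arctan(27/80) ≈ 18.65°
pole (s+1): 1 + j27 → |·| = √(1²+27²) = √730 ≈ 27.019, ∠ = arctan(27/1) ≈ 87.88°
pole (s+5): 5 + j27 → |·| = √(5²+27²) = √754 ≈ 27.459, ∠ = arctan(27/5) ≈ 79.51°
pole (s+20): 20 + j27 → |·| = √(20²+27²) = √1129 ≈ 33.601, ∠ = arctan(27/20) ≈ 53.47°
|H| = 200 · 3224 / 24929 ≈ 25.865
Gain = 20 log₁₀(25.865) ≈ 28.25 dB
∠H = 63.65° − 220.86° = -157.21°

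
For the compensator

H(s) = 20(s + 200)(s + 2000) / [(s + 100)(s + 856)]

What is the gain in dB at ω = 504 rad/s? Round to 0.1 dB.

At s = jω = j504:
zero (s+200): 200 + j504 → |·| = √(200²+504²) = √294016 ≈ 542.23, ∠ = arctan(504/200) ≈ 68.36°
zero (s+2000): 2000 + j504 → |·| = √(2000²+504²) = √4254016 ≈ 2062.5, ∠ = arctan(504/2000) ≈ 14.14°
pole (s+100): 100 + j504 → |·| = √(100²+504²) = √264016 ≈ 513.82, ∠ = arctan(504/100) ≈ 78.78°
pole (s+856): 856 + j504 → |·| = √(856²+504²) = √986752 ≈ 993.35, ∠ = arctan(504/856) ≈ 30.49°
|H| = 20 · 1.1183e+06 / 5.104e+05 ≈ 43.821
Gain = 20 log₁₀(43.821) ≈ 32.83 dB

32.8 dB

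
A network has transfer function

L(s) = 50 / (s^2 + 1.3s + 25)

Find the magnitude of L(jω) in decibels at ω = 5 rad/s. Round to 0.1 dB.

17.7 dB

At s = jω = j5:
quadratic: (j5)² + 1.3·j5 + 25 = 0 + j6.5 → |·| ≈ 6.5, ∠ ≈ 90.00°
|L| = 50 / 6.5 ≈ 7.6923
Gain = 20 log₁₀(7.6923) ≈ 17.72 dB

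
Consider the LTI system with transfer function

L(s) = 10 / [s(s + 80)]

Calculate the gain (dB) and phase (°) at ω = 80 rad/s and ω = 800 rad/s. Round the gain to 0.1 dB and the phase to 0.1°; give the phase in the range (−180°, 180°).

ω = 80: -59.1 dB, -135.0°; ω = 800: -96.2 dB, -174.3°

At s = jω = j80:
pole (s+80): 80 + j80 → |·| = √(80²+80²) = √12800 ≈ 113.14, ∠ = arctan(80/80) ≈ 45.00°
pole at origin: |s| = 80, ∠ = 90.00° (in denominator)
|L| = 10 / 9051.2 ≈ 0.0011048
Gain = 20 log₁₀(0.0011048) ≈ -59.13 dB
∠L = 0.00° − 135.00° = -135.00°

At s = jω = j800:
pole (s+80): 80 + j800 → |·| = √(80²+800²) = √646400 ≈ 803.99, ∠ = arctan(800/80) ≈ 84.29°
pole at origin: |s| = 800, ∠ = 90.00° (in denominator)
|L| = 10 / 6.4319e+05 ≈ 1.5548e-05
Gain = 20 log₁₀(1.5548e-05) ≈ -96.17 dB
∠L = 0.00° − 174.29° = -174.29°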